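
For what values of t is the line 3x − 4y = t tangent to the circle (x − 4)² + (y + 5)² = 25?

t = 7 or t = 57

The line touches the circle iff its distance from (4, −5) is 5:
|3·4 − 4·(−5) − t| / √25 = 5
|t − (32)| = 5·5, so t = 57 or t = 7.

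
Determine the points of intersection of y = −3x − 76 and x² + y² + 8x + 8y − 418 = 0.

Express y = −3x − 76 and substitute into the circle:
10x² + 440x + 4750 = 0  ⟹  x² + 44x + 475 = 0
x = −19 or x = −25, giving (−19, −19) and (−25, −1).

(−25, −1) and (−19, −19)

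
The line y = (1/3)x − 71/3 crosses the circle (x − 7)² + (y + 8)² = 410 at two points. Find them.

(−4, −25) and (26, −15)

Express y = (−71 + x)/3 and substitute into the circle:
10x² − 220x − 1040 = 0  ⟹  x² − 22x − 104 = 0
x = 26 or x = −4, giving (26, −15) and (−4, −25).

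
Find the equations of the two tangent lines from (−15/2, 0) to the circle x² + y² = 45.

2x + y = −15 and 2x − y = −15

Let a tangent through (−15/2, 0) have slope m. Its distance from (0, 0) must equal 3√5:
[m·(15/2) − (0)]² = 45(m² + 1)
m² − 4 = 0, so m = −2 or m = 2.
Through (−15/2, 0) these give 2x + y = −15 and 2x − y = −15.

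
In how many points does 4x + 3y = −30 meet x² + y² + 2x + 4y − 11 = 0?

1

Substituting the line into the circle gives 25x² + 210x + 441 = 0.
Δ = 44100 − 44100 = 0.
A repeated root: the line is tangent.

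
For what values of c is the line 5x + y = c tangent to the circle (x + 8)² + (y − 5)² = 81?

For a tangent, require d(centre, line) = r = 9.
|5·(−8) + 1·5 − c| / √26 = 9
|c − (−35)| = 9√26.

c = −35 ± 9√26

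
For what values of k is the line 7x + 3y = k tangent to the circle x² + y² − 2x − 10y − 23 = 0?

The line touches the circle iff its distance from (1, 5) is 7:
|7·1 + 3·5 − k| / √58 = 7
|k − (22)| = 7√58.

k = 22 ± 7√58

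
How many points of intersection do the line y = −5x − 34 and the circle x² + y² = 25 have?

0

d² = (5·0 + 1·0 − (−34))²/26 = 578/13; r² = 25.
Since d² > r², the line lies outside the circle.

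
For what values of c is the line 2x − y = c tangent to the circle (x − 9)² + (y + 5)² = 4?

Tangency holds when the distance from the centre (9, −5) to the line equals the radius 2:
|2·9 − 1·(−5) − c| / √5 = 2
|c − (23)| = 2√5.

c = 23 ± 2√5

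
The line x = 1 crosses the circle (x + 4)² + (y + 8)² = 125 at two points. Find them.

(1, −18) and (1, 2)

The line gives x = 1. Substituting into the circle:
y² + 16y − 36 = 0
y = 2 or y = −18, giving (1, 2) and (1, −18).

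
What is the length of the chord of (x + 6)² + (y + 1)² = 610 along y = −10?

46

The distance from (−6, −1) to the line is 9, and r² = 610.
Chord = 2√(r² − d²) = 2·√(529) = 46.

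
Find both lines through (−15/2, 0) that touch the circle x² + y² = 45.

2x − y = −15 and 2x + y = −15

Let a tangent through (−15/2, 0) have slope m. Its distance from (0, 0) must equal 3√5:
(15/2m − (0))² = 45(m² + 1)
m² − 4 = 0, so m = 2 or m = −2.
With m = 2: 2x − y = −15. With m = −2: 2x + y = −15.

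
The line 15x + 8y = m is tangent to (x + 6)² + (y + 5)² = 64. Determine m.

Tangency holds when the distance from the centre (−6, −5) to the line equals the radius 8:
|15·(−6) + 8·(−5) − m| / √289 = 8
|m − (−130)| = 8·17, so m = 6 or m = −266.

m = −266 or m = 6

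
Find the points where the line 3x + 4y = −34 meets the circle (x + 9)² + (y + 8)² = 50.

(−10, −1) and (−2, −7)

Express y = (−34 − 3x)/4 and substitute into the circle:
25x² + 300x + 500 = 0  ⟹  x² + 12x + 20 = 0
x = −2 or x = −10, giving (−2, −7) and (−10, −1).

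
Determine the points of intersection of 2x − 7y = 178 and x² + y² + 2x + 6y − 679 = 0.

From the line, y = (−178 + 2x)/7. Substituting:
53x² − 530x − 9063 = 0  ⟹  x² − 10x − 171 = 0
x = 19 or x = −9, giving (19, −20) and (−9, −28).

(−9, −28) and (19, −20)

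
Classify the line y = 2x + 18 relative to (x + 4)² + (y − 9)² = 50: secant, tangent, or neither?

Substituting the line into the circle gives 5x² + 44x + 47 = 0.
Δ = 1936 − 940 = 996.
Two real roots: the line is a secant.

secant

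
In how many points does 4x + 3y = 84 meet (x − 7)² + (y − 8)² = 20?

0

Substituting the line into the circle gives 25x² − 606x + 3861 = 0.
Δ = 367236 − 386100 = −18864.
No real roots: the line does not meet the circle.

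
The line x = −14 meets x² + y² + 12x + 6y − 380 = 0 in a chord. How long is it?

The line gives x = −14. Substituting into the circle:
y² + 6y − 352 = 0
y = 16 or y = −22, giving (−14, 16) and (−14, −22).
Chord length = distance between (−14, 16) and (−14, −22) = √1444 = 38.

38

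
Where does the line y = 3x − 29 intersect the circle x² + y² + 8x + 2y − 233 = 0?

(5, −14) and (11, 4)

Substitute y = 3x − 29:
10x² − 160x + 550 = 0  ⟹  x² − 16x + 55 = 0
x = 11 or x = 5, giving (11, 4) and (5, −14).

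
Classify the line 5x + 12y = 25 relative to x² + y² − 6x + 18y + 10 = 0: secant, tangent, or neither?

neither

Substituting the line into the circle gives 169x² − 2194x + 7465 = 0.
Δ = 4813636 − 5046340 = −232704.
No real roots: the line does not meet the circle.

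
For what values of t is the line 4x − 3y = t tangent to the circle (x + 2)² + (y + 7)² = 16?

t = −7 or t = 33

Tangency holds when the distance from the centre (−2, −7) to the line equals the radius 4:
|4·(−2) − 3·(−7) − t| / √25 = 4
|t − (13)| = 4·5, so t = 33 or t = −7.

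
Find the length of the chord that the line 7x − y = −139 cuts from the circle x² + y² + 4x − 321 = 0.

From the line, y = 7x + 139. Substituting:
50x² + 1950x + 19000 = 0  ⟹  x² + 39x + 380 = 0
x = −19 or x = −20, giving (−19, 6) and (−20, −1).
Chord length = distance between (−19, 6) and (−20, −1) = √50 = 5√2.

5√2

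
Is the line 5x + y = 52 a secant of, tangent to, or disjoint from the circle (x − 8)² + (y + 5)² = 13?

Substituting the line into the circle gives 26x² − 586x + 3300 = 0.
Discriminant = (−586)² − 4·26·(3300) = 196 > 0.
Two real roots: the line is a secant.

secant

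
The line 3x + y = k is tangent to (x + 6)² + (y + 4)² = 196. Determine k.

k = −22 ± 14√10

For a tangent, require d(centre, line) = r = 14.
|3·(−6) + 1·(−4) − k| / √10 = 14
|k − (−22)| = 14√10.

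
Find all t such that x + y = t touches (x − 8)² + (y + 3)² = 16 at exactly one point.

The line touches the circle iff its distance from (8, −3) is 4:
|1·8 + 1·(−3) − t| / √2 = 4
|t − (5)| = 4√2.

t = 5 ± 4√2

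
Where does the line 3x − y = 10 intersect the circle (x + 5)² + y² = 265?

Substitute y = 3x − 10:
10x² − 50x − 140 = 0  ⟹  x² − 5x − 14 = 0
x = 7 or x = −2, giving (7, 11) and (−2, −16).

(−2, −16) and (7, 11)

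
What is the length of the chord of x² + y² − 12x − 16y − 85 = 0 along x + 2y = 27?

12√5

Centre (6, 8), r² = 185. Perpendicular distance d from centre to line = |−5| / √5 = 5/√5.
Half the chord is √(r² − d²) = √(180), so the full chord is 12√5.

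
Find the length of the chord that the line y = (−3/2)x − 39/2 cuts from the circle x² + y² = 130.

2√13

From the line, y = (−39 − 3x)/2. Substituting:
13x² + 234x + 1001 = 0  ⟹  x² + 18x + 77 = 0
x = −7 or x = −11, giving (−7, −9) and (−11, −3).
|(−7, −9) − (−11, −3)| = √((4)² + (−6)²) = 2√13.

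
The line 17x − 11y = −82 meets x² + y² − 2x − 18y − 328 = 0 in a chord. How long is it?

2√410

Substitute y = (82 + 17x)/11:
410x² − 820x − 49200 = 0  ⟹  x² − 2x − 120 = 0
x = 12 or x = −10, giving (12, 26) and (−10, −8).
Chord length = distance between (12, 26) and (−10, −8) = √1640 = 2√410.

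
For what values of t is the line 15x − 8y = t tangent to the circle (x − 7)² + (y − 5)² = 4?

t = 31 or t = 99

The line touches the circle iff its distance from (7, 5) is 2:
|15·7 − 8·5 − t| / √289 = 2
|t − (65)| = 2·17, so t = 99 or t = 31.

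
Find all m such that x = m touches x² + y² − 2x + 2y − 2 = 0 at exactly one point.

For a tangent, require d(centre, line) = r = 2.
|1·1 + 0·(−1) − m| / √1 = 2
|m − (1)| = 2, so m = 3 or m = −1.

m = −1 or m = 3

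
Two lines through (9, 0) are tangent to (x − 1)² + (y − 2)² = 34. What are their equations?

A line y − (0) = m(x − (9)) is tangent when its distance from (1, 2) is √34:
(−8m − (2))² = 34(m² + 1)
15m² + 16m − 15 = 0, so m = −5/3 or m = 3/5.
With m = −5/3: 5x + 3y = 45. With m = 3/5: 3x − 5y = 27.

5x + 3y = 45 and 3x − 5y = 27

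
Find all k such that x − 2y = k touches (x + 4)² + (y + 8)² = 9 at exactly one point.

k = 12 ± 3√5

Tangency holds when the distance from the centre (−4, −8) to the line equals the radius 3:
|1·(−4) − 2·(−8) − k| / √5 = 3
|k − (12)| = 3√5.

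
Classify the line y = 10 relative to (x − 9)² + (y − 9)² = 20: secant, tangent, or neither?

d² = (0·9 + 1·9 − (10))² = 1; r² = 20.
Since d² < r², the line cuts the circle twice.

secant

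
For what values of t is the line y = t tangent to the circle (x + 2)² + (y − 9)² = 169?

Tangency holds when the distance from the centre (−2, 9) to the line equals the radius 13:
|0·(−2) + 1·9 − t| / √1 = 13
|t − (9)| = 13, so t = 22 or t = −4.

t = −4 or t = 22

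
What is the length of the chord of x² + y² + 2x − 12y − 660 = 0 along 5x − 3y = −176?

Centre (−1, 6), r² = 697. Perpendicular distance d from centre to line = |153| / √34 = 153/√34.
Half the chord is √(r² − d²) = √(17/2), so the full chord is √34.

√34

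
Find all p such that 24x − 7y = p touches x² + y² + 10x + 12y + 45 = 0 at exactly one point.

p = −178 or p = 22

For a tangent, require d(centre, line) = r = 4.
|24·(−5) − 7·(−6) − p| / √625 = 4
|p − (−78)| = 4·25, so p = 22 or p = −178.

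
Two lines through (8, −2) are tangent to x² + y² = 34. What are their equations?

3x − 5y = 34 and 5x + 3y = 34

Write the tangent as mx − y + (−2 − m·(8)) = 0 and set its distance from the centre to √34:
[m·(−8) − (2)]² = 34(m² + 1)
15m² + 16m − 15 = 0, so m = 3/5 or m = −5/3.
With m = 3/5: 3x − 5y = 34. With m = −5/3: 5x + 3y = 34.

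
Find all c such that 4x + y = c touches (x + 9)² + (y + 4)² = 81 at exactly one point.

c = −40 ± 9√17

Tangency holds when the distance from the centre (−9, −4) to the line equals the radius 9:
|4·(−9) + 1·(−4) − c| / √17 = 9
|c − (−40)| = 9√17.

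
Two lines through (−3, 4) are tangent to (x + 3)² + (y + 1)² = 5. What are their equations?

Let a tangent through (−3, 4) have slope m. Its distance from (−3, −1) must equal √5:
(0m − (−5))² = 5(m² + 1)
m² − 4 = 0, so m = −2 or m = 2.
Through (−3, 4) these give 2x + y = −2 and 2x − y = −10.

2x + y = −2 and 2x − y = −10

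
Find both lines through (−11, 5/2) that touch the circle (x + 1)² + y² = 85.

A line y − (5/2) = m(x − (−11)) is tangent when its distance from (−1, 0) is √85:
(10m − (−5/2))² = 85(m² + 1)
12m² + 40m − 63 = 0, so m = 7/6 or m = −9/2.
Through (−11, 5/2) these give 7x − 6y = −92 and 9x + 2y = −94.

7x − 6y = −92 and 9x + 2y = −94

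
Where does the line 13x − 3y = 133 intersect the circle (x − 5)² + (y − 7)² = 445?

(7, −14) and (16, 25)

Express y = (−133 + 13x)/3 and substitute into the circle:
178x² − 4094x + 19936 = 0  ⟹  x² − 23x + 112 = 0
x = 16 or x = 7, giving (16, 25) and (7, −14).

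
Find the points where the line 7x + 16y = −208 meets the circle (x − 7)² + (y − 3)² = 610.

(−16, −6) and (16, −20)

Express y = (−208 − 7x)/16 and substitute into the circle:
305x² − 78080 = 0  ⟹  x² − 256 = 0
x = 16 or x = −16, giving (16, −20) and (−16, −6).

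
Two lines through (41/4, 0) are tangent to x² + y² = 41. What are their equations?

A line y − (0) = m(x − (41/4)) is tangent when its distance from (0, 0) is √41:
(−41/4m − (0))² = 41(m² + 1)
25m² − 16 = 0, so m = −4/5 or m = 4/5.
With m = −4/5: 4x + 5y = 41. With m = 4/5: 4x − 5y = 41.

4x + 5y = 41 and 4x − 5y = 41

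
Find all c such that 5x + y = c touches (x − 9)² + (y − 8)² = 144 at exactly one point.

c = 53 ± 12√26

The line touches the circle iff its distance from (9, 8) is 12:
|5·9 + 1·8 − c| / √26 = 12
|c − (53)| = 12√26.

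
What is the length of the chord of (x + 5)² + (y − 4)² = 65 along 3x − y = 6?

√10

The distance from (−5, 4) to the line is 25/√10, and r² = 65.
Chord = 2√(r² − d²) = 2·√(5/2) = √10.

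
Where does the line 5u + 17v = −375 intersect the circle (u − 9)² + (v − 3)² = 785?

(−7, −20) and (10, −25)

From the line, v = (−375 − 5u)/17. Substituting:
314u² − 942u − 21980 = 0  ⟹  u² − 3u − 70 = 0
u = 10 or u = −7, giving (10, −25) and (−7, −20).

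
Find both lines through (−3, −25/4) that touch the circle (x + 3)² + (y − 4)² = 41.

5x + 4y = −40 and 5x − 4y = 10

A line y − (−25/4) = m(x − (−3)) is tangent when its distance from (−3, 4) is √41:
(0m − (41/4))² = 41(m² + 1)
16m² − 25 = 0, so m = −5/4 or m = 5/4.
With m = −5/4: 5x + 4y = −40. With m = 5/4: 5x − 4y = 10.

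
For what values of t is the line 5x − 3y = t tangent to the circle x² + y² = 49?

For a tangent, require d(centre, line) = r = 7.
|5·0 − 3·0 − t| / √34 = 7
|t| = 7√34.

t = ±7√34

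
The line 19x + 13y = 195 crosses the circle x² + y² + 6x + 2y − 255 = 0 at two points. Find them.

(0, 15) and (13, −4)

From the line, y = (195 − 19x)/13. Substituting:
530x² − 6890x = 0  ⟹  x² − 13x = 0
x = 13 or x = 0, giving (13, −4) and (0, 15).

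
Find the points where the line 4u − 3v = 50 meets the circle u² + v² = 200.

(2, −14) and (14, 2)

Substitute v = (−50 + 4u)/3:
25u² − 400u + 700 = 0  ⟹  u² − 16u + 28 = 0
u = 14 or u = 2, giving (14, 2) and (2, −14).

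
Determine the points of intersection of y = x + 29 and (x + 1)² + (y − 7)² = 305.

From the line, y = x + 29. Substituting:
2x² + 46x + 180 = 0  ⟹  x² + 23x + 90 = 0
x = −5 or x = −18, giving (−5, 24) and (−18, 11).

(−18, 11) and (−5, 24)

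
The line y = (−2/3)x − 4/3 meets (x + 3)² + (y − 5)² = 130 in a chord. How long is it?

6√13

The distance from (−3, 5) to the line is 13/√13, and r² = 130.
Half the chord is √(r² − d²) = √(117), so the full chord is 6√13.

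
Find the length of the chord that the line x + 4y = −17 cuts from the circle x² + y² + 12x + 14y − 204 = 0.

The distance from (−6, −7) to the line is 17/√17, and r² = 289.
Chord = 2√(r² − d²) = 2·√(272) = 8√17.

8√17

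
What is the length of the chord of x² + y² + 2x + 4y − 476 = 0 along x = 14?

32

The line gives x = 14. Substituting into the circle:
y² + 4y − 252 = 0
y = 14 or y = −18, giving (14, 14) and (14, −18).
Chord length = distance between (14, 14) and (14, −18) = √1024 = 32.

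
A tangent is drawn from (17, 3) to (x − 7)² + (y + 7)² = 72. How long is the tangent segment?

8√2

Centre (7, −7), r² = 72. |PO|² = (10)² + (10)² = 200.
Power of the point: PT² = |PO|² − r² = 128, so PT = 8√2.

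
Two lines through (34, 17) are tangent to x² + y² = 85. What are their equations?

2x − 9y = −85 and 6x − 7y = 85

Let a tangent through (34, 17) have slope m. Its distance from (0, 0) must equal √85:
(−34m − (−17))² = 85(m² + 1)
63m² − 68m + 12 = 0, so m = 2/9 or m = 6/7.
Through (34, 17) these give 2x − 9y = −85 and 6x − 7y = 85.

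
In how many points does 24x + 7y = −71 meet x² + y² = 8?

Centre (0, 0), r² = 8. Distance² from centre to line = (71)²/625 = 5041/625.
Since d² > r², the line lies outside the circle.

0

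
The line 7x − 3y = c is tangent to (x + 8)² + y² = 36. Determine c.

c = −56 ± 6√58

The line touches the circle iff its distance from (−8, 0) is 6:
|7·(−8) − 3·0 − c| / √58 = 6
|c − (−56)| = 6√58.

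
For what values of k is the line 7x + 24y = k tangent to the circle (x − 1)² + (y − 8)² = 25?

k = 74 or k = 324

Tangency holds when the distance from the centre (1, 8) to the line equals the radius 5:
|7·1 + 24·8 − k| / √625 = 5
|k − (199)| = 5·25, so k = 324 or k = 74.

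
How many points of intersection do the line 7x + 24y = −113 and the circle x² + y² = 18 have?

0

Centre (0, 0), r² = 18. Distance² from centre to line = (113)²/625 = 12769/625.
Since d² > r², the line lies outside the circle.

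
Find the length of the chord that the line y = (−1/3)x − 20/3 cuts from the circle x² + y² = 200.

Express y = (−20 − x)/3 and substitute into the circle:
10x² + 40x − 1400 = 0  ⟹  x² + 4x − 140 = 0
x = 10 or x = −14, giving (10, −10) and (−14, −2).
|(10, −10) − (−14, −2)| = √((24)² + (−8)²) = 8√10.

8√10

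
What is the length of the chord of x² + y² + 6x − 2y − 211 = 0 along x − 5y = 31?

5√26

From the line, y = (−31 + x)/5. Substituting:
26x² + 78x − 4004 = 0  ⟹  x² + 3x − 154 = 0
x = 11 or x = −14, giving (11, −4) and (−14, −9).
|(11, −4) − (−14, −9)| = √((25)² + (5)²) = 5√26.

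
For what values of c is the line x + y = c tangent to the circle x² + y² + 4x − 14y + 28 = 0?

Tangency holds when the distance from the centre (−2, 7) to the line equals the radius 5:
|1·(−2) + 1·7 − c| / √2 = 5
|c − (5)| = 5√2.

c = 5 ± 5√2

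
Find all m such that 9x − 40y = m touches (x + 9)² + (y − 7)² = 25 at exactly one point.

m = −566 or m = −156

For a tangent, require d(centre, line) = r = 5.
|9·(−9) − 40·7 − m| / √1681 = 5
|m − (−361)| = 5·41, so m = −156 or m = −566.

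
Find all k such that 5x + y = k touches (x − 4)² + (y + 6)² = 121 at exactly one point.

k = 14 ± 11√26

The line touches the circle iff its distance from (4, −6) is 11:
|5·4 + 1·(−6) − k| / √26 = 11
|k − (14)| = 11√26.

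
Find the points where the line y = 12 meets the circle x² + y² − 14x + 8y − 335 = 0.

From the line, y = 12. Substituting:
x² − 14x − 95 = 0
x = 19 or x = −5, giving (19, 12) and (−5, 12).

(−5, 12) and (19, 12)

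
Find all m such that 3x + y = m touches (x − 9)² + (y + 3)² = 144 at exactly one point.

For a tangent, require d(centre, line) = r = 12.
|3·9 + 1·(−3) − m| / √10 = 12
|m − (24)| = 12√10.

m = 24 ± 12√10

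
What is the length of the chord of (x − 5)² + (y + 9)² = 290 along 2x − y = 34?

Express y = 2x − 34 and substitute into the circle:
5x² − 110x + 360 = 0  ⟹  x² − 22x + 72 = 0
x = 18 or x = 4, giving (18, 2) and (4, −26).
Chord length = distance between (18, 2) and (4, −26) = √980 = 14√5.

14√5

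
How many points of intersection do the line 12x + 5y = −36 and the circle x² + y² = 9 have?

Substituting the line into the circle gives 169x² + 864x + 1071 = 0.
Δ = 746496 − 723996 = 22500.
Two real roots: the line is a secant.

2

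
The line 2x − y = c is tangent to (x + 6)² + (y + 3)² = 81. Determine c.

c = −9 ± 9√5

The line touches the circle iff its distance from (−6, −3) is 9:
|2·(−6) − 1·(−3) − c| / √5 = 9
|c − (−9)| = 9√5.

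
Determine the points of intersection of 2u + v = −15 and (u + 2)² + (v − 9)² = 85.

Express v = −2u − 15 and substitute into the circle:
5u² + 100u + 495 = 0  ⟹  u² + 20u + 99 = 0
u = −9 or u = −11, giving (−9, 3) and (−11, 7).

(−11, 7) and (−9, 3)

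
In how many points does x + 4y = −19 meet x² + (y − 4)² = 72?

0

d² = (1·0 + 4·4 − (−19))²/17 = 1225/17; r² = 72.
Since d² > r², the line lies outside the circle.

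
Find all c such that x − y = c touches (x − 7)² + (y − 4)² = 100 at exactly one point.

c = 3 ± 10√2

For a tangent, require d(centre, line) = r = 10.
|1·7 − 1·4 − c| / √2 = 10
|c − (3)| = 10√2.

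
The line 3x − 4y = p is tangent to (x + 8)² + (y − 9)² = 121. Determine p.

Tangency holds when the distance from the centre (−8, 9) to the line equals the radius 11:
|3·(−8) − 4·9 − p| / √25 = 11
|p − (−60)| = 11·5, so p = −5 or p = −115.

p = −115 or p = −5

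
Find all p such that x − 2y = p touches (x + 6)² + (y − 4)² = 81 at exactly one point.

p = −14 ± 9√5

The line touches the circle iff its distance from (−6, 4) is 9:
|1·(−6) − 2·4 − p| / √5 = 9
|p − (−14)| = 9√5.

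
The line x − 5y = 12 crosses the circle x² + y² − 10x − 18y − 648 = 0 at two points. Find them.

(−18, −6) and (32, 4)

Express y = (−12 + x)/5 and substitute into the circle:
26x² − 364x − 14976 = 0  ⟹  x² − 14x − 576 = 0
x = 32 or x = −18, giving (32, 4) and (−18, −6).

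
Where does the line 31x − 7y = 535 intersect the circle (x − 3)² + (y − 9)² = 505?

Substitute y = (−535 + 31x)/7:
1010x² − 37370x + 333300 = 0  ⟹  x² − 37x + 330 = 0
x = 22 or x = 15, giving (22, 21) and (15, −10).

(15, −10) and (22, 21)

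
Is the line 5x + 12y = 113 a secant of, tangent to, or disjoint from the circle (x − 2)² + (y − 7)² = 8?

Substituting the line into the circle gives 169x² − 866x + 265 = 0.
Discriminant = (−866)² − 4·169·(265) = 570816 > 0.
Two real roots: the line is a secant.

secant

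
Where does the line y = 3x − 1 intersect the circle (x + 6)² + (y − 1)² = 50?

(−1, −4) and (1, 2)

Express y = 3x − 1 and substitute into the circle:
10x² − 10 = 0  ⟹  x² − 1 = 0
x = 1 or x = −1, giving (1, 2) and (−1, −4).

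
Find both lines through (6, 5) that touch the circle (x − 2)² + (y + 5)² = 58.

A line y − (5) = m(x − (6)) is tangent when its distance from (2, −5) is √58:
(−4m − (−10))² = 58(m² + 1)
21m² + 40m − 21 = 0, so m = 3/7 or m = −7/3.
With m = 3/7: 3x − 7y = −17. With m = −7/3: 7x + 3y = 57.

3x − 7y = −17 and 7x + 3y = 57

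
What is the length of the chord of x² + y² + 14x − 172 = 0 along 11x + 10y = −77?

2√221

The distance from (−7, 0) to the line is 0/√221, and r² = 221.
Half the chord is √(r² − d²) = √(221), so the full chord is 2√221.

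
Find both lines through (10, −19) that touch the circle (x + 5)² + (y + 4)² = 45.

2x + y = 1 and x + 2y = −28

Let a tangent through (10, −19) have slope m. Its distance from (−5, −4) must equal 3√5:
[m·(−15) − (15)]² = 45(m² + 1)
2m² + 5m + 2 = 0, so m = −2 or m = −1/2.
With m = −2: 2x + y = 1. With m = −1/2: x + 2y = −28.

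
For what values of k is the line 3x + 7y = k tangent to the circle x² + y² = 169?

k = ±13√58

Tangency holds when the distance from the centre (0, 0) to the line equals the radius 13:
|3·0 + 7·0 − k| / √58 = 13
|k| = 13√58.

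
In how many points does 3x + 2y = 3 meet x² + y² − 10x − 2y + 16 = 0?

Centre (5, 1), r² = 10. Distance² from centre to line = (14)²/13 = 196/13.
Since d² > r², the line lies outside the circle.

0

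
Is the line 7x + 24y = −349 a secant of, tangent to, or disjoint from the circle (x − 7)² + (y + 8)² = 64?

disjoint

Centre (7, −8), r² = 64. Distance² from centre to line = (206)²/625 = 42436/625.
Since d² > r², the line lies outside the circle.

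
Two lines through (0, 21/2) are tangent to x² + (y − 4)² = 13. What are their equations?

Let a tangent through (0, 21/2) have slope m. Its distance from (0, 4) must equal √13:
[m·(0) − (−13/2)]² = 13(m² + 1)
4m² − 9 = 0, so m = −3/2 or m = 3/2.
Through (0, 21/2) these give 3x + 2y = 21 and 3x − 2y = −21.

3x + 2y = 21 and 3x − 2y = −21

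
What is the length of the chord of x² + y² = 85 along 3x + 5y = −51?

Substitute y = (−51 − 3x)/5:
34x² + 306x + 476 = 0  ⟹  x² + 9x + 14 = 0
x = −2 or x = −7, giving (−2, −9) and (−7, −6).
|(−2, −9) − (−7, −6)| = √((5)² + (−3)²) = √34.

√34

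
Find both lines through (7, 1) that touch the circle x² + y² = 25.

Let a tangent through (7, 1) have slope m. Its distance from (0, 0) must equal 5:
(−7m − (−1))² = 25(m² + 1)
12m² − 7m − 12 = 0, so m = 4/3 or m = −3/4.
Through (7, 1) these give 4x − 3y = 25 and 3x + 4y = 25.

4x − 3y = 25 and 3x + 4y = 25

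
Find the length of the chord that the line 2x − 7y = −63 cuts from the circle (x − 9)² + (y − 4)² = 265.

The distance from (9, 4) to the line is 53/√53, and r² = 265.
Half the chord is √(r² − d²) = √(212), so the full chord is 4√53.

4√53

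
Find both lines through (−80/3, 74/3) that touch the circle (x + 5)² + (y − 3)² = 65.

4x + 7y = 66 and 7x + 4y = −88

A line y − (74/3) = m(x − (−80/3)) is tangent when its distance from (−5, 3) is √65:
(65/3m − (−65/3))² = 65(m² + 1)
28m² + 65m + 28 = 0, so m = −4/7 or m = −7/4.
Through (−80/3, 74/3) these give 4x + 7y = 66 and 7x + 4y = −88.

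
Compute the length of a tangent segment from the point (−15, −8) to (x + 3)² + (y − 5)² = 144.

13

Centre (−3, 5), r² = 144. |PO|² = (−12)² + (−13)² = 313.
The tangent meets the radius at right angles, so tangent² = |PO|² − r² = 313 − 144 = 169.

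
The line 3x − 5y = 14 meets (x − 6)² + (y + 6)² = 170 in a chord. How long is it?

4√34

From the line, y = (−14 + 3x)/5. Substituting:
34x² − 204x − 3094 = 0  ⟹  x² − 6x − 91 = 0
x = 13 or x = −7, giving (13, 5) and (−7, −7).
Chord length = distance between (13, 5) and (−7, −7) = √544 = 4√34.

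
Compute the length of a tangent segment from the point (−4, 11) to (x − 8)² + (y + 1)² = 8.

2√70

Centre (8, −1), r² = 8. |PO|² = (−12)² + (12)² = 288.
Power of the point: PT² = |PO|² − r² = 280, so PT = 2√70.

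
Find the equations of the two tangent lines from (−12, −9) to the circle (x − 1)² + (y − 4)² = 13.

Let a tangent through (−12, −9) have slope m. Its distance from (1, 4) must equal √13:
(13m − (13))² = 13(m² + 1)
6m² − 13m + 6 = 0, so m = 2/3 or m = 3/2.
Through (−12, −9) these give 2x − 3y = 3 and 3x − 2y = −18.

2x − 3y = 3 and 3x − 2y = −18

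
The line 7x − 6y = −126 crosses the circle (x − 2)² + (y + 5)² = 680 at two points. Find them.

Substitute y = (126 + 7x)/6:
85x² + 2040x = 0  ⟹  x² + 24x = 0
x = 0 or x = −24, giving (0, 21) and (−24, −7).

(−24, −7) and (0, 21)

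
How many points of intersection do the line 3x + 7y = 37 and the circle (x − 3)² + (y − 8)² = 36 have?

2

Substituting the line into the circle gives 58x² − 180x − 962 = 0.
Discriminant = (−180)² − 4·58·(−962) = 255584 > 0.
Two real roots: the line is a secant.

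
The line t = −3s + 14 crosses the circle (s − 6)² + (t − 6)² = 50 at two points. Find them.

(1, 11) and (5, −1)

Substitute t = −3s + 14:
10s² − 60s + 50 = 0  ⟹  s² − 6s + 5 = 0
s = 5 or s = 1, giving (5, −1) and (1, 11).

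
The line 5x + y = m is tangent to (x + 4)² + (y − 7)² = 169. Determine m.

For a tangent, require d(centre, line) = r = 13.
|5·(−4) + 1·7 − m| / √26 = 13
|m − (−13)| = 13√26.

m = −13 ± 13√26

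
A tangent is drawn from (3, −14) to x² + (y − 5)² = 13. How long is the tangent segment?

√357

Centre (0, 5), r² = 13. |PO|² = (3)² + (−19)² = 370.
Power of the point: PT² = |PO|² − r² = 357, so PT = √357.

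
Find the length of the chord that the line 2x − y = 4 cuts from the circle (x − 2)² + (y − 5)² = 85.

Centre (2, 5), r² = 85. Perpendicular distance d from centre to line = |−5| / √5 = 5/√5.
Chord = 2√(r² − d²) = 2·√(80) = 8√5.

8√5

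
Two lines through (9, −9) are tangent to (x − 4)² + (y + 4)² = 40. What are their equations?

3x − y = 36 and x − 3y = 36

Write the tangent as mx − y + (−9 − m·(9)) = 0 and set its distance from the centre to 2√10:
[m·(−5) − (5)]² = 40(m² + 1)
3m² − 10m + 3 = 0, so m = 3 or m = 1/3.
With m = 3: 3x − y = 36. With m = 1/3: x − 3y = 36.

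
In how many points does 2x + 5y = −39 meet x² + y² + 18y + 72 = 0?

2

Substituting the line into the circle gives 29x² − 24x − 189 = 0.
Δ = 576 − (−21924) = 22500.
Two real roots: the line is a secant.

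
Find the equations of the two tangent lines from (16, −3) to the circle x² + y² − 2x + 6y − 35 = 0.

x + 2y = 10 and x − 2y = 22

Write the tangent as mx − y + (−3 − m·(16)) = 0 and set its distance from the centre to 3√5:
(−15m − (0))² = 45(m² + 1)
4m² − 1 = 0, so m = −1/2 or m = 1/2.
With m = −1/2: x + 2y = 10. With m = 1/2: x − 2y = 22.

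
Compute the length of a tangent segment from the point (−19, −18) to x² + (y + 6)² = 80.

The centre is (0, −6) and r = 4√5. The square of the distance from P to the centre is 361 + 144 = 505.
Power of the point: PT² = |PO|² − r² = 425, so PT = 5√17.

5√17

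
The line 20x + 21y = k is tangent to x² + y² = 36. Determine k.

k = −174 or k = 174

The line touches the circle iff its distance from (0, 0) is 6:
|20·0 + 21·0 − k| / √841 = 6
|k| = 6·29, so k = 174 or k = −174.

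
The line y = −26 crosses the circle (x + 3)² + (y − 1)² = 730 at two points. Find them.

Express y = −26 and substitute into the circle:
x² + 6x + 8 = 0
x = −2 or x = −4, giving (−2, −26) and (−4, −26).

(−4, −26) and (−2, −26)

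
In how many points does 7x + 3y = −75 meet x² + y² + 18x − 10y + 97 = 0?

0

Substituting the line into the circle gives 58x² + 1422x + 8748 = 0.
Δ = 2022084 − 2029536 = −7452.
No real roots: the line does not meet the circle.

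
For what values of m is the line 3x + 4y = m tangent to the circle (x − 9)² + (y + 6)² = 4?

m = −7 or m = 13

For a tangent, require d(centre, line) = r = 2.
|3·9 + 4·(−6) − m| / √25 = 2
|m − (3)| = 2·5, so m = 13 or m = −7.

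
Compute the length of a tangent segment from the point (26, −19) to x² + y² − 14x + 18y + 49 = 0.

The centre is (7, −9) and r = 9. The square of the distance from P to the centre is 361 + 100 = 461.
The tangent meets the radius at right angles, so tangent² = |PO|² − r² = 461 − 81 = 380.

2√95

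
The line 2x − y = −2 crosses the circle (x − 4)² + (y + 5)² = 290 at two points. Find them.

(−9, −16) and (5, 12)

From the line, y = 2x + 2. Substituting:
5x² + 20x − 225 = 0  ⟹  x² + 4x − 45 = 0
x = 5 or x = −9, giving (5, 12) and (−9, −16).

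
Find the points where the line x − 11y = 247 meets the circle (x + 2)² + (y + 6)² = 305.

(−6, −23) and (5, −22)

From the line, y = (−247 + x)/11. Substituting:
122x² + 122x − 3660 = 0  ⟹  x² + x − 30 = 0
x = 5 or x = −6, giving (5, −22) and (−6, −23).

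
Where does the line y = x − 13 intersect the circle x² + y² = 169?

Express y = x − 13 and substitute into the circle:
2x² − 26x = 0  ⟹  x² − 13x = 0
x = 13 or x = 0, giving (13, 0) and (0, −13).

(0, −13) and (13, 0)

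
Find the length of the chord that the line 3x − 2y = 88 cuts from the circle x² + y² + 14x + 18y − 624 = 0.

6√13

From the line, y = (−88 + 3x)/2. Substituting:
13x² − 364x + 2080 = 0  ⟹  x² − 28x + 160 = 0
x = 20 or x = 8, giving (20, −14) and (8, −32).
Chord length = distance between (20, −14) and (8, −32) = √468 = 6√13.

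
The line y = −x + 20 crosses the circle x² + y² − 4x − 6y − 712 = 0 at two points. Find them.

(−8, 28) and (27, −7)

Express y = −x + 20 and substitute into the circle:
2x² − 38x − 432 = 0  ⟹  x² − 19x − 216 = 0
x = 27 or x = −8, giving (27, −7) and (−8, 28).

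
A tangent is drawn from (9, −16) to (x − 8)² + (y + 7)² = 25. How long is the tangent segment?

With centre O = (8, −7), |OP|² = 82 and r² = 25.
By the tangent–radius right angle, tangent length = √(|PO|² − r²) = √57.

√57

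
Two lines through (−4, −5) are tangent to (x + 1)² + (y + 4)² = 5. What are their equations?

A line y − (−5) = m(x − (−4)) is tangent when its distance from (−1, −4) is √5:
(3m − (1))² = 5(m² + 1)
2m² − 3m − 2 = 0, so m = −1/2 or m = 2.
Through (−4, −5) these give x + 2y = −14 and 2x − y = −3.

x + 2y = −14 and 2x − y = −3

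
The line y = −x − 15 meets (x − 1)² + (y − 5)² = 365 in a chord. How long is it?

17√2

Centre (1, 5), r² = 365. Perpendicular distance d from centre to line = |21| / √2 = 21/√2.
Chord = 2√(r² − d²) = 2·√(289/2) = 17√2.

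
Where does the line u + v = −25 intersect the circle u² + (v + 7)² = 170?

(−11, −14) and (−7, −18)

From the line, v = −u − 25. Substituting:
2u² + 36u + 154 = 0  ⟹  u² + 18u + 77 = 0
u = −7 or u = −11, giving (−7, −18) and (−11, −14).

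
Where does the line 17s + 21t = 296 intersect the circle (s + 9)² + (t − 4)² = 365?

(−11, 23) and (10, 6)

Substitute t = (296 − 17s)/21:
730s² + 730s − 80300 = 0  ⟹  s² + s − 110 = 0
s = 10 or s = −11, giving (10, 6) and (−11, 23).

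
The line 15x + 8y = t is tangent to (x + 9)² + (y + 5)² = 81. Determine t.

t = −328 or t = −22

Tangency holds when the distance from the centre (−9, −5) to the line equals the radius 9:
|15·(−9) + 8·(−5) − t| / √289 = 9
|t − (−175)| = 9·17, so t = −22 or t = −328.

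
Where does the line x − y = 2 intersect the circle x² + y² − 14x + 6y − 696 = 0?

From the line, y = x − 2. Substituting:
2x² − 12x − 704 = 0  ⟹  x² − 6x − 352 = 0
x = 22 or x = −16, giving (22, 20) and (−16, −18).

(−16, −18) and (22, 20)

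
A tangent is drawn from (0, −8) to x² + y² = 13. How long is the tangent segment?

√51

Centre (0, 0), r² = 13. |PO|² = (0)² + (−8)² = 64.
By the tangent–radius right angle, tangent length = √(|PO|² − r²) = √51.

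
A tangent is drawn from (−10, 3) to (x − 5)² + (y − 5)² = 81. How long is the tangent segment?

2√37

The centre is (5, 5) and r = 9. The square of the distance from P to the centre is 225 + 4 = 229.
By the tangent–radius right angle, tangent length = √(|PO|² − r²) = √148 = 2√37.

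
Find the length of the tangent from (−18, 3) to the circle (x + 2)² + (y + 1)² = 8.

2√66

With centre O = (−2, −1), |OP|² = 272 and r² = 8.
The tangent meets the radius at right angles, so tangent² = |PO|² − r² = 272 − 8 = 264.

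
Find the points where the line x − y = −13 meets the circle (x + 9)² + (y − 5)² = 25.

(−12, 1) and (−5, 8)

Express y = x + 13 and substitute into the circle:
2x² + 34x + 120 = 0  ⟹  x² + 17x + 60 = 0
x = −5 or x = −12, giving (−5, 8) and (−12, 1).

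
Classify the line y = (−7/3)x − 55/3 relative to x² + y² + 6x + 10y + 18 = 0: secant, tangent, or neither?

Substituting the line into the circle gives 58x² + 614x + 1537 = 0.
Discriminant = (614)² − 4·58·(1537) = 20412 > 0.
Two real roots: the line is a secant.

secant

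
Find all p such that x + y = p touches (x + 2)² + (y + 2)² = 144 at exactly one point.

p = −4 ± 12√2

For a tangent, require d(centre, line) = r = 12.
|1·(−2) + 1·(−2) − p| / √2 = 12
|p − (−4)| = 12√2.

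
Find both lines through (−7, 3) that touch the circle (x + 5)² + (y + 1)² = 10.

Write the tangent as mx − y + (3 − m·(−7)) = 0 and set its distance from the centre to √10:
[m·(2) − (−4)]² = 10(m² + 1)
3m² − 8m − 3 = 0, so m = −1/3 or m = 3.
Through (−7, 3) these give x + 3y = 2 and 3x − y = −24.

x + 3y = 2 and 3x − y = −24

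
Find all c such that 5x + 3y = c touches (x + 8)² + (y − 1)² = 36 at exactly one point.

The line touches the circle iff its distance from (−8, 1) is 6:
|5·(−8) + 3·1 − c| / √34 = 6
|c − (−37)| = 6√34.

c = −37 ± 6√34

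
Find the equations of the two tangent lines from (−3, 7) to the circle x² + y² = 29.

A line y − (7) = m(x − (−3)) is tangent when its distance from (0, 0) is √29:
[m·(3) − (−7)]² = 29(m² + 1)
10m² − 21m − 10 = 0, so m = −2/5 or m = 5/2.
With m = −2/5: 2x + 5y = 29. With m = 5/2: 5x − 2y = −29.

2x + 5y = 29 and 5x − 2y = −29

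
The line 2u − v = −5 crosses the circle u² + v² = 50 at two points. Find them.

Express v = 2u + 5 and substitute into the circle:
5u² + 20u − 25 = 0  ⟹  u² + 4u − 5 = 0
u = 1 or u = −5, giving (1, 7) and (−5, −5).

(−5, −5) and (1, 7)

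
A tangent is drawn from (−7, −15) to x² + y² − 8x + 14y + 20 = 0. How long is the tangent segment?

2√35

Centre (4, −7), r² = 45. |PO|² = (−11)² + (−8)² = 185.
Power of the point: PT² = |PO|² − r² = 140, so PT = 2√35.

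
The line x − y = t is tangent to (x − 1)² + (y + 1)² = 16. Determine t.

t = 2 ± 4√2

The line touches the circle iff its distance from (1, −1) is 4:
|1·1 − 1·(−1) − t| / √2 = 4
|t − (2)| = 4√2.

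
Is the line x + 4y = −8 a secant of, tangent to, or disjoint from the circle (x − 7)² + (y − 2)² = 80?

Centre (7, 2), r² = 80. Distance² from centre to line = (23)²/17 = 529/17.
Since d² < r², the line cuts the circle twice.

secant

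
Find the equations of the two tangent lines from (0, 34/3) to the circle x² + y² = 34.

5x − 3y = −34 and 5x + 3y = 34

A line y − (34/3) = m(x − (0)) is tangent when its distance from (0, 0) is √34:
[m·(0) − (−34/3)]² = 34(m² + 1)
9m² − 25 = 0, so m = 5/3 or m = −5/3.
Through (0, 34/3) these give 5x − 3y = −34 and 5x + 3y = 34.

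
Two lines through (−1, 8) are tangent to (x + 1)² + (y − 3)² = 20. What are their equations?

x − 2y = −17 and x + 2y = 15

Write the tangent as mx − y + (8 − m·(−1)) = 0 and set its distance from the centre to 2√5:
[m·(0) − (−5)]² = 20(m² + 1)
4m² − 1 = 0, so m = 1/2 or m = −1/2.
Through (−1, 8) these give x − 2y = −17 and x + 2y = 15.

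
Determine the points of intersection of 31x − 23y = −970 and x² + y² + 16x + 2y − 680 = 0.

(−35, −5) and (−12, 26)

Substitute y = (970 + 31x)/23:
1490x² + 70030x + 625800 = 0  ⟹  x² + 47x + 420 = 0
x = −12 or x = −35, giving (−12, 26) and (−35, −5).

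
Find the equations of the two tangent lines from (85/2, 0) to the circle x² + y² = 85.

2x + 9y = 85 and 2x − 9y = 85

Write the tangent as mx − y + (0 − m·(85/2)) = 0 and set its distance from the centre to √85:
(−85/2m − (0))² = 85(m² + 1)
81m² − 4 = 0, so m = −2/9 or m = 2/9.
With m = −2/9: 2x + 9y = 85. With m = 2/9: 2x − 9y = 85.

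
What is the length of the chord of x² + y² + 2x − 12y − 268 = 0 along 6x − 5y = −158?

Substitute y = (158 + 6x)/5:
61x² + 1586x + 8784 = 0  ⟹  x² + 26x + 144 = 0
x = −8 or x = −18, giving (−8, 22) and (−18, 10).
Chord length = distance between (−8, 22) and (−18, 10) = √244 = 2√61.

2√61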